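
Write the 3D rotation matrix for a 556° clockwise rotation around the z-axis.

Rotation matrix for clockwise 556° around z-axis:
A clockwise rotation by 556° is a counterclockwise rotation by -556°.
cos(-556°) = -0.9613, sin(-556°) = 0.2756
Result: [[-0.9613, -0.2756, 0], [0.2756, -0.9613, 0], [0, 0, 1]]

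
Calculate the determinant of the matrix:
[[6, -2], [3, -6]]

For a 2×2 matrix [[a, b], [c, d]], det = ad - bc
det = (6)(-6) - (-2)(3) = -36 - -6 = -30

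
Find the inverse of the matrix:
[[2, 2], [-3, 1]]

For [[a,b],[c,d]], inverse = (1/det)·[[d,-b],[-c,a]]
det = (2)(1) - (2)(-3) = 2 - -6 = 8
Inverse = (1/8)·[[1, -2], [3, 2]]
= [[1/8, -1/4], [3/8, 1/4]]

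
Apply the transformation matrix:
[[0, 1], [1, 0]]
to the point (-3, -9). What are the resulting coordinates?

Matrix multiplication:
[[0, 1], [1, 0]] × [-3, -9]ᵀ
= [(0)(-3) + (1)(-9), (1)(-3) + (0)(-9)]ᵀ
= [-9, -3]ᵀ
Result: (-9, -3)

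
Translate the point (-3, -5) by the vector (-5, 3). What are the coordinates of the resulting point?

Translation by (-5, 3) (homogeneous matrix [[1, 0, -5], [0, 1, 3], [0, 0, 1]]):
x' = -3 + -5 = -8
y' = -5 + 3 = -2
Result: (-8, -2)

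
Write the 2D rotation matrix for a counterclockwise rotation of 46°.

Rotation matrix formula: [[cos θ, -sin θ], [sin θ, cos θ]]
For θ = 46°:
cos(46°) = 0.6947
sin(46°) = 0.7193
Result: [[0.6947, -0.7193], [0.7193, 0.6947]]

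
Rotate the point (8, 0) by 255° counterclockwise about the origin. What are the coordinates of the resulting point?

Rotation matrix for 255°: [[cos 255°, -sin 255°], [sin 255°, cos 255°]] ≈ [[-0.258819, 0.965926], [-0.965926, -0.258819]]
[[-0.258819, 0.965926], [-0.965926, -0.258819]] × [8, 0]ᵀ ≈ [-2.0706, -7.7274]ᵀ
Result: (-2.0706, -7.7274)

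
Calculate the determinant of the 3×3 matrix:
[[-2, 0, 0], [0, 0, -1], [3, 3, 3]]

Expansion along first row:
det = -2·det([[0,-1],[3,3]]) - 0·det([[0,-1],[3,3]]) + 0·det([[0,0],[3,3]])
    = -2·(0·3 - -1·3) - 0·(0·3 - -1·3) + 0·(0·3 - 0·3)
    = -2·3 - 0·3 + 0·0
    = -6 + 0 + 0 = -6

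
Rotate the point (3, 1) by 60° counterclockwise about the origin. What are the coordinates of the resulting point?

Rotation matrix for 60°: [[cos 60°, -sin 60°], [sin 60°, cos 60°]] ≈ [[0.500000, -0.866025], [0.866025, 0.500000]]
[[0.500000, -0.866025], [0.866025, 0.500000]] × [3, 1]ᵀ ≈ [0.6340, 3.0981]ᵀ
Result: (0.6340, 3.0981)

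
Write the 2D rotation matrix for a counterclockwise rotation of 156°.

Rotation matrix formula: [[cos θ, -sin θ], [sin θ, cos θ]]
For θ = 156°:
cos(156°) = -0.9135
sin(156°) = 0.4067
Result: [[-0.9135, -0.4067], [0.4067, -0.9135]]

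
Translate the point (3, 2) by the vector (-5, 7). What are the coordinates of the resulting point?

Translation by (-5, 7) (homogeneous matrix [[1, 0, -5], [0, 1, 7], [0, 0, 1]]):
x' = 3 + -5 = -2
y' = 2 + 7 = 9
Result: (-2, 9)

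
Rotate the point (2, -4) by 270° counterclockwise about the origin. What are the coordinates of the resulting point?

Rotation matrix for 270°: [[cos 270°, -sin 270°], [sin 270°, cos 270°]] = [[0, 1], [-1, 0]]
[[0, 1], [-1, 0]] × [2, -4]ᵀ = [-4, -2]ᵀ
Result: (-4, -2)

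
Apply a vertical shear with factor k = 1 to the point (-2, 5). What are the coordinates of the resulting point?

Shear matrix for vertical shear with factor k = 1:
[[1, 0], [1, 1]]
Result: (-2, 5) → (-2, 3)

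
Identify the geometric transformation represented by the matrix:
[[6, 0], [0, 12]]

This matrix represents: non-uniform scaling by sx = 6, sy = 12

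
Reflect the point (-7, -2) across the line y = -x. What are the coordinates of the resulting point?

Reflection across line y = -x: (-7, -2) → (2, 7)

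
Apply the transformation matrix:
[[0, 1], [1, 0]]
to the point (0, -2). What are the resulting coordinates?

Matrix multiplication:
[[0, 1], [1, 0]] × [0, -2]ᵀ
= [(0)(0) + (1)(-2), (1)(0) + (0)(-2)]ᵀ
= [-2, 0]ᵀ
Result: (-2, 0)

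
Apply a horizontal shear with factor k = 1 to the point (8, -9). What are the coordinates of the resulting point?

Shear matrix for horizontal shear with factor k = 1:
[[1, 1], [0, 1]]
Result: (8, -9) → (-1, -9)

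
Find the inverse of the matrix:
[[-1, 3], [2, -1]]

For [[a,b],[c,d]], inverse = (1/det)·[[d,-b],[-c,a]]
det = (-1)(-1) - (3)(2) = 1 - 6 = -5
Inverse = (1/-5)·[[-1, -3], [-2, -1]]
= [[1/5, 3/5], [2/5, 1/5]]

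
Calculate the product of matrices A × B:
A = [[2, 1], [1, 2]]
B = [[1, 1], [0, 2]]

Matrix multiplication:
C[0][0] = 2×1 + 1×0 = 2
C[0][1] = 2×1 + 1×2 = 4
C[1][0] = 1×1 + 2×0 = 1
C[1][1] = 1×1 + 2×2 = 5
Result: [[2, 4], [1, 5]]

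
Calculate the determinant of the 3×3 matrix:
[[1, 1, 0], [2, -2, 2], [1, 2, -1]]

Expansion along first row:
det = 1·det([[-2,2],[2,-1]]) - 1·det([[2,2],[1,-1]]) + 0·det([[2,-2],[1,2]])
    = 1·(-2·-1 - 2·2) - 1·(2·-1 - 2·1) + 0·(2·2 - -2·1)
    = 1·-2 - 1·-4 + 0·6
    = -2 + 4 + 0 = 2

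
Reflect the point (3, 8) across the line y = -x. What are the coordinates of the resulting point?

Reflection across line y = -x: (3, 8) → (-8, -3)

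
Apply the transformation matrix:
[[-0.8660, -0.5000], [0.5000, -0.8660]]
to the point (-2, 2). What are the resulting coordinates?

Matrix multiplication:
[[-0.8660, -0.5000], [0.5000, -0.8660]] × [-2, 2]ᵀ
= [(-0.8660)(-2) + (-0.5000)(2), (0.5000)(-2) + (-0.8660)(2)]ᵀ
= [0.7320, -2.7320]ᵀ
Result: (0.7320, -2.7320)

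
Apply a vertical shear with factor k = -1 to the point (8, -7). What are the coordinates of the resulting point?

Shear matrix for vertical shear with factor k = -1:
[[1, 0], [-1, 1]]
Result: (8, -7) → (8, -15)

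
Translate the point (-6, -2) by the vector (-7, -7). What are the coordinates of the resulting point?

Translation by (-7, -7) (homogeneous matrix [[1, 0, -7], [0, 1, -7], [0, 0, 1]]):
x' = -6 + -7 = -13
y' = -2 + -7 = -9
Result: (-13, -9)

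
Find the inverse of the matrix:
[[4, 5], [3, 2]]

For [[a,b],[c,d]], inverse = (1/det)·[[d,-b],[-c,a]]
det = (4)(2) - (5)(3) = 8 - 15 = -7
Inverse = (1/-7)·[[2, -5], [-3, 4]]
= [[-2/7, 5/7], [3/7, -4/7]]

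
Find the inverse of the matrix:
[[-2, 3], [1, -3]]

For [[a,b],[c,d]], inverse = (1/det)·[[d,-b],[-c,a]]
det = (-2)(-3) - (3)(1) = 6 - 3 = 3
Inverse = (1/3)·[[-3, -3], [-1, -2]]
= [[-1, -1], [-1/3, -2/3]]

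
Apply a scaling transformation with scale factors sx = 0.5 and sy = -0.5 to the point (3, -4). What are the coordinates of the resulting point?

Scaling matrix:
[[0.50, 0], [0, -0.50]]
Result: (3 × 0.5, -4 × -0.5) = (1.5, 2)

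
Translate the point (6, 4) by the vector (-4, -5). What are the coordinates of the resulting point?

Translation by (-4, -5) (homogeneous matrix [[1, 0, -4], [0, 1, -5], [0, 0, 1]]):
x' = 6 + -4 = 2
y' = 4 + -5 = -1
Result: (2, -1)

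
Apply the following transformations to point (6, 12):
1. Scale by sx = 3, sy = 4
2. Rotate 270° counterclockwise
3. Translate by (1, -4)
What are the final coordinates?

Step 1: Scale → (18, 48)
Step 2: Rotate 270° → (48, -18)
Step 3: Translate → (49, -22)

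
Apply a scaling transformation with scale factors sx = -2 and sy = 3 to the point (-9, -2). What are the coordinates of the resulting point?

Scaling matrix:
[[-2, 0], [0, 3]]
Result: (-9 × -2, -2 × 3) = (18, -6)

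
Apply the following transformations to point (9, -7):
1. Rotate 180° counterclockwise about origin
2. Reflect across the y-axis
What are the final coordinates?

Step 1: Rotate 180° → (-9, 7)
Step 2: Reflect across y-axis → (9, 7)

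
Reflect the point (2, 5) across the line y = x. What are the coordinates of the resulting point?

Reflection across line y = x: (2, 5) → (5, 2)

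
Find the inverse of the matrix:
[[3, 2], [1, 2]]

For [[a,b],[c,d]], inverse = (1/det)·[[d,-b],[-c,a]]
det = (3)(2) - (2)(1) = 6 - 2 = 4
Inverse = (1/4)·[[2, -2], [-1, 3]]
= [[1/2, -1/2], [-1/4, 3/4]]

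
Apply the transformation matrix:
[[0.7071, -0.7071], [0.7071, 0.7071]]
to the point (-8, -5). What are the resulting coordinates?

Matrix multiplication:
[[0.7071, -0.7071], [0.7071, 0.7071]] × [-8, -5]ᵀ
= [(0.7071)(-8) + (-0.7071)(-5), (0.7071)(-8) + (0.7071)(-5)]ᵀ
= [-2.1213, -9.1923]ᵀ
Result: (-2.1213, -9.1923)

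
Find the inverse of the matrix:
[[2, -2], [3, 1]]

For [[a,b],[c,d]], inverse = (1/det)·[[d,-b],[-c,a]]
det = (2)(1) - (-2)(3) = 2 - -6 = 8
Inverse = (1/8)·[[1, 2], [-3, 2]]
= [[1/8, 1/4], [-3/8, 1/4]]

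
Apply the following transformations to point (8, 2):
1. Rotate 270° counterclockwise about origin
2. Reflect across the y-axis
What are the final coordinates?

Step 1: Rotate 270° → (2, -8)
Step 2: Reflect across y-axis → (-2, -8)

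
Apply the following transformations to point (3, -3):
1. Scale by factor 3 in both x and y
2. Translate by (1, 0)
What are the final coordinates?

Step 1: Scale (3, -3) by 3 → (9, -9)
Step 2: Translate by (1, 0) → (10, -9)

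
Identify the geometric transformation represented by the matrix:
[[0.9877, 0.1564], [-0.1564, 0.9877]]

This matrix represents: rotation by 351° counterclockwise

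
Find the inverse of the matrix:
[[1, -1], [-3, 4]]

For [[a,b],[c,d]], inverse = (1/det)·[[d,-b],[-c,a]]
det = (1)(4) - (-1)(-3) = 4 - 3 = 1
Inverse = [[4, 1], [3, 1]]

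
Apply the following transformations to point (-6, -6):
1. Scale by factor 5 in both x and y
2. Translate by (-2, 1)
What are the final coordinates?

Step 1: Scale (-6, -6) by 5 → (-30, -30)
Step 2: Translate by (-2, 1) → (-32, -29)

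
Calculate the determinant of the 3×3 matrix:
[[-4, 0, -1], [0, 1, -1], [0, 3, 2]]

Expansion along first row:
det = -4·det([[1,-1],[3,2]]) - 0·det([[0,-1],[0,2]]) + -1·det([[0,1],[0,3]])
    = -4·(1·2 - -1·3) - 0·(0·2 - -1·0) + -1·(0·3 - 1·0)
    = -4·5 - 0·0 + -1·0
    = -20 + 0 + 0 = -20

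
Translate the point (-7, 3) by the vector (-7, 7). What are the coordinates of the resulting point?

Translation by (-7, 7) (homogeneous matrix [[1, 0, -7], [0, 1, 7], [0, 0, 1]]):
x' = -7 + -7 = -14
y' = 3 + 7 = 10
Result: (-14, 10)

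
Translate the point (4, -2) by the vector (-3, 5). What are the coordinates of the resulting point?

Translation by (-3, 5) (homogeneous matrix [[1, 0, -3], [0, 1, 5], [0, 0, 1]]):
x' = 4 + -3 = 1
y' = -2 + 5 = 3
Result: (1, 3)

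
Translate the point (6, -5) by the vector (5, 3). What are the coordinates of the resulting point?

Translation by (5, 3) (homogeneous matrix [[1, 0, 5], [0, 1, 3], [0, 0, 1]]):
x' = 6 + 5 = 11
y' = -5 + 3 = -2
Result: (11, -2)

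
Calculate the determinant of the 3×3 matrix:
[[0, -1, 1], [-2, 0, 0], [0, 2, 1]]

Expansion along first row:
det = 0·det([[0,0],[2,1]]) - -1·det([[-2,0],[0,1]]) + 1·det([[-2,0],[0,2]])
    = 0·(0·1 - 0·2) - -1·(-2·1 - 0·0) + 1·(-2·2 - 0·0)
    = 0·0 - -1·-2 + 1·-4
    = 0 + -2 + -4 = -6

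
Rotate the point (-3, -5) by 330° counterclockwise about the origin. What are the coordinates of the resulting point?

Rotation matrix for 330°: [[cos 330°, -sin 330°], [sin 330°, cos 330°]] ≈ [[0.866025, 0.500000], [-0.500000, 0.866025]]
[[0.866025, 0.500000], [-0.500000, 0.866025]] × [-3, -5]ᵀ ≈ [-5.0981, -2.8301]ᵀ
Result: (-5.0981, -2.8301)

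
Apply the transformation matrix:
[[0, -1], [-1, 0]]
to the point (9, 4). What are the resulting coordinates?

Matrix multiplication:
[[0, -1], [-1, 0]] × [9, 4]ᵀ
= [(0)(9) + (-1)(4), (-1)(9) + (0)(4)]ᵀ
= [-4, -9]ᵀ
Result: (-4, -9)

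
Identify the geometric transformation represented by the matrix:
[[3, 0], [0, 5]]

This matrix represents: non-uniform scaling by sx = 3, sy = 5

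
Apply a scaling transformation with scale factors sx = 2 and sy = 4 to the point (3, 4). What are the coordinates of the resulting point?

Scaling matrix:
[[2, 0], [0, 4]]
Result: (3 × 2, 4 × 4) = (6, 16)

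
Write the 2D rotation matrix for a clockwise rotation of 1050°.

Rotation matrix formula: [[cos θ, -sin θ], [sin θ, cos θ]]
A clockwise rotation by 1050° is equivalent to a counterclockwise rotation by -1050°.
For θ = -1050°:
cos(-1050°) = √3/2
sin(-1050°) = 1/2
Result: [[√3/2, -1/2], [1/2, √3/2]]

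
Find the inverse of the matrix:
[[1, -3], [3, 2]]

For [[a,b],[c,d]], inverse = (1/det)·[[d,-b],[-c,a]]
det = (1)(2) - (-3)(3) = 2 - -9 = 11
Inverse = (1/11)·[[2, 3], [-3, 1]]
= [[2/11, 3/11], [-3/11, 1/11]]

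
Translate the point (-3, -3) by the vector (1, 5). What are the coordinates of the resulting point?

Translation by (1, 5) (homogeneous matrix [[1, 0, 1], [0, 1, 5], [0, 0, 1]]):
x' = -3 + 1 = -2
y' = -3 + 5 = 2
Result: (-2, 2)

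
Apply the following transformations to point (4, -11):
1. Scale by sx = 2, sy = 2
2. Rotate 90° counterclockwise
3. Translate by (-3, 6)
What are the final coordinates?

Step 1: Scale → (8, -22)
Step 2: Rotate 90° → (22, 8)
Step 3: Translate → (19, 14)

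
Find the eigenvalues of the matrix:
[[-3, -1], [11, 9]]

Characteristic equation: det(A - λI) = 0
λ² - (trace)λ + (det) = 0
trace = -3 + 9 = 6, det = (-3)(9) - (-1)(11) = -16
λ² - (6)λ + (-16) = 0
λ = (6 ± √((6)² - 4·(-16))) / 2 = (6 ± √100) / 2
Solving: λ = -2, 8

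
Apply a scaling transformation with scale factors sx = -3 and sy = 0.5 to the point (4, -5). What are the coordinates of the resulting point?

Scaling matrix:
[[-3, 0], [0, 0.50]]
Result: (4 × -3, -5 × 0.5) = (-12, -2.5)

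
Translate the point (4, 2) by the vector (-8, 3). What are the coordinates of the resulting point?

Translation by (-8, 3) (homogeneous matrix [[1, 0, -8], [0, 1, 3], [0, 0, 1]]):
x' = 4 + -8 = -4
y' = 2 + 3 = 5
Result: (-4, 5)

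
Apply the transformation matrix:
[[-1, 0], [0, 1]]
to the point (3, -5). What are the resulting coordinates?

Matrix multiplication:
[[-1, 0], [0, 1]] × [3, -5]ᵀ
= [(-1)(3) + (0)(-5), (0)(3) + (1)(-5)]ᵀ
= [-3, -5]ᵀ
Result: (-3, -5)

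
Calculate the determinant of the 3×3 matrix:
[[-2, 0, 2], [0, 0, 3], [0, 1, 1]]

Expansion along first row:
det = -2·det([[0,3],[1,1]]) - 0·det([[0,3],[0,1]]) + 2·det([[0,0],[0,1]])
    = -2·(0·1 - 3·1) - 0·(0·1 - 3·0) + 2·(0·1 - 0·0)
    = -2·-3 - 0·0 + 2·0
    = 6 + 0 + 0 = 6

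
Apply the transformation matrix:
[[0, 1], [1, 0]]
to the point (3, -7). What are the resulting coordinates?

Matrix multiplication:
[[0, 1], [1, 0]] × [3, -7]ᵀ
= [(0)(3) + (1)(-7), (1)(3) + (0)(-7)]ᵀ
= [-7, 3]ᵀ
Result: (-7, 3)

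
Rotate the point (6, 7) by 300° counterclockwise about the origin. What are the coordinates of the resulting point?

Rotation matrix for 300°: [[cos 300°, -sin 300°], [sin 300°, cos 300°]] ≈ [[0.500000, 0.866025], [-0.866025, 0.500000]]
[[0.500000, 0.866025], [-0.866025, 0.500000]] × [6, 7]ᵀ ≈ [9.0622, -1.6962]ᵀ
Result: (9.0622, -1.6962)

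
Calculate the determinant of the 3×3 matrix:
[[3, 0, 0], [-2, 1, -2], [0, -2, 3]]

Expansion along first row:
det = 3·det([[1,-2],[-2,3]]) - 0·det([[-2,-2],[0,3]]) + 0·det([[-2,1],[0,-2]])
    = 3·(1·3 - -2·-2) - 0·(-2·3 - -2·0) + 0·(-2·-2 - 1·0)
    = 3·-1 - 0·-6 + 0·4
    = -3 + 0 + 0 = -3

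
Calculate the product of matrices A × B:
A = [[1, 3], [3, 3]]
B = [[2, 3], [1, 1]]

Matrix multiplication:
C[0][0] = 1×2 + 3×1 = 5
C[0][1] = 1×3 + 3×1 = 6
C[1][0] = 3×2 + 3×1 = 9
C[1][1] = 3×3 + 3×1 = 12
Result: [[5, 6], [9, 12]]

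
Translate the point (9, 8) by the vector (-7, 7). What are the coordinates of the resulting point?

Translation by (-7, 7) (homogeneous matrix [[1, 0, -7], [0, 1, 7], [0, 0, 1]]):
x' = 9 + -7 = 2
y' = 8 + 7 = 15
Result: (2, 15)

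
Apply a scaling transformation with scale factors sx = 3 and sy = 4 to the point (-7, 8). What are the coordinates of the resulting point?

Scaling matrix:
[[3, 0], [0, 4]]
Result: (-7 × 3, 8 × 4) = (-21, 32)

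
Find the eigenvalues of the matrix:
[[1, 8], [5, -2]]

Characteristic equation: det(A - λI) = 0
λ² - (trace)λ + (det) = 0
trace = 1 + -2 = -1, det = (1)(-2) - (8)(5) = -42
λ² - (-1)λ + (-42) = 0
λ = (-1 ± √((-1)² - 4·(-42))) / 2 = (-1 ± √169) / 2
Solving: λ = -7, 6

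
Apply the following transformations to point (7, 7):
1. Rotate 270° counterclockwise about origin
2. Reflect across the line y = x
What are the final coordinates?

Step 1: Rotate 270° → (7, -7)
Step 2: Reflect across line y = x → (-7, 7)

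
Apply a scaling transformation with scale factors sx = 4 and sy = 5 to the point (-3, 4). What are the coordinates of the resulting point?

Scaling matrix:
[[4, 0], [0, 5]]
Result: (-3 × 4, 4 × 5) = (-12, 20)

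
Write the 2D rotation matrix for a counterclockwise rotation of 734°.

Rotation matrix formula: [[cos θ, -sin θ], [sin θ, cos θ]]
For θ = 734°:
cos(734°) = 0.9703
sin(734°) = 0.2419
Result: [[0.9703, -0.2419], [0.2419, 0.9703]]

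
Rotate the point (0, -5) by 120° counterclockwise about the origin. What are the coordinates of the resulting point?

Rotation matrix for 120°: [[cos 120°, -sin 120°], [sin 120°, cos 120°]] ≈ [[-0.500000, -0.866025], [0.866025, -0.500000]]
[[-0.500000, -0.866025], [0.866025, -0.500000]] × [0, -5]ᵀ ≈ [4.3301, 2.5000]ᵀ
Result: (4.3301, 2.5000)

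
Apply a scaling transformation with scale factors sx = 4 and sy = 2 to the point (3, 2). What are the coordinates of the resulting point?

Scaling matrix:
[[4, 0], [0, 2]]
Result: (3 × 4, 2 × 2) = (12, 4)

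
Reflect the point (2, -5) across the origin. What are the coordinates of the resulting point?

Reflection across origin: (2, -5) → (-2, 5)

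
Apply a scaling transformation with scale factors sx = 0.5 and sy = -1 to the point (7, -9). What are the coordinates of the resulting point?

Scaling matrix:
[[0.50, 0], [0, -1]]
Result: (7 × 0.5, -9 × -1) = (3.5, 9)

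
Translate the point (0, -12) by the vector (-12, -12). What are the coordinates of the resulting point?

Translation by (-12, -12) (homogeneous matrix [[1, 0, -12], [0, 1, -12], [0, 0, 1]]):
x' = 0 + -12 = -12
y' = -12 + -12 = -24
Result: (-12, -24)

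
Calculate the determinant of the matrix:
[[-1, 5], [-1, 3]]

For a 2×2 matrix [[a, b], [c, d]], det = ad - bc
det = (-1)(3) - (5)(-1) = -3 - -5 = 2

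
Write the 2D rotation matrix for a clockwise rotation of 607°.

Rotation matrix formula: [[cos θ, -sin θ], [sin θ, cos θ]]
A clockwise rotation by 607° is equivalent to a counterclockwise rotation by -607°.
For θ = -607°:
cos(-607°) = -0.3907
sin(-607°) = 0.9205
Result: [[-0.3907, -0.9205], [0.9205, -0.3907]]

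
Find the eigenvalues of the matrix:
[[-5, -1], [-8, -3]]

Characteristic equation: det(A - λI) = 0
λ² - (trace)λ + (det) = 0
trace = -5 + -3 = -8, det = (-5)(-3) - (-1)(-8) = 7
λ² - (-8)λ + (7) = 0
λ = (-8 ± √((-8)² - 4·(7))) / 2 = (-8 ± √36) / 2
Solving: λ = -7, -1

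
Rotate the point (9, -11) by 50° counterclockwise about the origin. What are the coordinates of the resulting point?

Rotation matrix for 50°: [[cos 50°, -sin 50°], [sin 50°, cos 50°]] ≈ [[0.642788, -0.766044], [0.766044, 0.642788]]
[[0.642788, -0.766044], [0.766044, 0.642788]] × [9, -11]ᵀ ≈ [14.2116, -0.1763]ᵀ
Result: (14.2116, -0.1763)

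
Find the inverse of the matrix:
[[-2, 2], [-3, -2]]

For [[a,b],[c,d]], inverse = (1/det)·[[d,-b],[-c,a]]
det = (-2)(-2) - (2)(-3) = 4 - -6 = 10
Inverse = (1/10)·[[-2, -2], [3, -2]]
= [[-1/5, -1/5], [3/10, -1/5]]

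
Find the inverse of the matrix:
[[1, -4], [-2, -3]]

For [[a,b],[c,d]], inverse = (1/det)·[[d,-b],[-c,a]]
det = (1)(-3) - (-4)(-2) = -3 - 8 = -11
Inverse = (1/-11)·[[-3, 4], [2, 1]]
= [[3/11, -4/11], [-2/11, -1/11]]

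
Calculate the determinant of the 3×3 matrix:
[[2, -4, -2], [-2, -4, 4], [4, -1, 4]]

Expansion along first row:
det = 2·det([[-4,4],[-1,4]]) - -4·det([[-2,4],[4,4]]) + -2·det([[-2,-4],[4,-1]])
    = 2·(-4·4 - 4·-1) - -4·(-2·4 - 4·4) + -2·(-2·-1 - -4·4)
    = 2·-12 - -4·-24 + -2·18
    = -24 + -96 + -36 = -156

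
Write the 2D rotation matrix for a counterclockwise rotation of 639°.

Rotation matrix formula: [[cos θ, -sin θ], [sin θ, cos θ]]
For θ = 639°:
cos(639°) = 0.1564
sin(639°) = -0.9877
Result: [[0.1564, 0.9877], [-0.9877, 0.1564]]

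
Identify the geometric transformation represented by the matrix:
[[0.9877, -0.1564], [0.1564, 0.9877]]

This matrix represents: rotation by 9° counterclockwise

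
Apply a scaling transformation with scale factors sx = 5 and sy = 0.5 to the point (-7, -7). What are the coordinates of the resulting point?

Scaling matrix:
[[5, 0], [0, 0.50]]
Result: (-7 × 5, -7 × 0.5) = (-35, -3.5)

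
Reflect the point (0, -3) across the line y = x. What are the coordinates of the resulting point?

Reflection across line y = x: (0, -3) → (-3, 0)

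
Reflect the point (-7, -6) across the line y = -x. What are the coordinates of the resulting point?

Reflection across line y = -x: (-7, -6) → (6, 7)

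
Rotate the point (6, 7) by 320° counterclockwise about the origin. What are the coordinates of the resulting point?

Rotation matrix for 320°: [[cos 320°, -sin 320°], [sin 320°, cos 320°]] ≈ [[0.766044, 0.642788], [-0.642788, 0.766044]]
[[0.766044, 0.642788], [-0.642788, 0.766044]] × [6, 7]ᵀ ≈ [9.0958, 1.5056]ᵀ
Result: (9.0958, 1.5056)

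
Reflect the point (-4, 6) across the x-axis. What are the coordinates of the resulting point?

Reflection across x-axis: (-4, 6) → (-4, -6)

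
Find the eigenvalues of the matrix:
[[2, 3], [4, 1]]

Characteristic equation: det(A - λI) = 0
λ² - (trace)λ + (det) = 0
trace = 2 + 1 = 3, det = (2)(1) - (3)(4) = -10
λ² - (3)λ + (-10) = 0
λ = (3 ± √((3)² - 4·(-10))) / 2 = (3 ± √49) / 2
Solving: λ = -2, 5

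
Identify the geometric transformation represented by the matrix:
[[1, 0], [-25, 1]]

This matrix represents: vertical shear with factor -25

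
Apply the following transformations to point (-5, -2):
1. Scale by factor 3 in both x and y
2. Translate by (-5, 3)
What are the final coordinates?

Step 1: Scale (-5, -2) by 3 → (-15, -6)
Step 2: Translate by (-5, 3) → (-20, -3)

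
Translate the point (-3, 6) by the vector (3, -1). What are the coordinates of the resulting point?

Translation by (3, -1) (homogeneous matrix [[1, 0, 3], [0, 1, -1], [0, 0, 1]]):
x' = -3 + 3 = 0
y' = 6 + -1 = 5
Result: (0, 5)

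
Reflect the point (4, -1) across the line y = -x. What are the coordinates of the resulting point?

Reflection across line y = -x: (4, -1) → (1, -4)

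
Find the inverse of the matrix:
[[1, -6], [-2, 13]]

For [[a,b],[c,d]], inverse = (1/det)·[[d,-b],[-c,a]]
det = (1)(13) - (-6)(-2) = 13 - 12 = 1
Inverse = [[13, 6], [2, 1]]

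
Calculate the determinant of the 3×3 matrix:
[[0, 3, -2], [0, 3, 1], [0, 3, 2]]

Expansion along first row:
det = 0·det([[3,1],[3,2]]) - 3·det([[0,1],[0,2]]) + -2·det([[0,3],[0,3]])
    = 0·(3·2 - 1·3) - 3·(0·2 - 1·0) + -2·(0·3 - 3·0)
    = 0·3 - 3·0 + -2·0
    = 0 + 0 + 0 = 0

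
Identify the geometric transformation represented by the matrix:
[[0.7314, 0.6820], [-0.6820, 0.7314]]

This matrix represents: rotation by 317° counterclockwise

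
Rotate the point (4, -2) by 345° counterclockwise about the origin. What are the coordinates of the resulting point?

Rotation matrix for 345°: [[cos 345°, -sin 345°], [sin 345°, cos 345°]] ≈ [[0.965926, 0.258819], [-0.258819, 0.965926]]
[[0.965926, 0.258819], [-0.258819, 0.965926]] × [4, -2]ᵀ ≈ [3.3461, -2.9671]ᵀ
Result: (3.3461, -2.9671)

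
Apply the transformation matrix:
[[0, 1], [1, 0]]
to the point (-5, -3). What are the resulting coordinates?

Matrix multiplication:
[[0, 1], [1, 0]] × [-5, -3]ᵀ
= [(0)(-5) + (1)(-3), (1)(-5) + (0)(-3)]ᵀ
= [-3, -5]ᵀ
Result: (-3, -5)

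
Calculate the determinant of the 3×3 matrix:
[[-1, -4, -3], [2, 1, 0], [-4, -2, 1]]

Expansion along first row:
det = -1·det([[1,0],[-2,1]]) - -4·det([[2,0],[-4,1]]) + -3·det([[2,1],[-4,-2]])
    = -1·(1·1 - 0·-2) - -4·(2·1 - 0·-4) + -3·(2·-2 - 1·-4)
    = -1·1 - -4·2 + -3·0
    = -1 + 8 + 0 = 7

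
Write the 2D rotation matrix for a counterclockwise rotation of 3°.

Rotation matrix formula: [[cos θ, -sin θ], [sin θ, cos θ]]
For θ = 3°:
cos(3°) = 0.9986
sin(3°) = 0.0523
Result: [[0.9986, -0.0523], [0.0523, 0.9986]]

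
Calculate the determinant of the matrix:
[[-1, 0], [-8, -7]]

For a 2×2 matrix [[a, b], [c, d]], det = ad - bc
det = (-1)(-7) - (0)(-8) = 7 - 0 = 7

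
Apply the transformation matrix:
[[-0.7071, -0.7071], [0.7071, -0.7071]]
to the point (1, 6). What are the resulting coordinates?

Matrix multiplication:
[[-0.7071, -0.7071], [0.7071, -0.7071]] × [1, 6]ᵀ
= [(-0.7071)(1) + (-0.7071)(6), (0.7071)(1) + (-0.7071)(6)]ᵀ
= [-4.9497, -3.5355]ᵀ
Result: (-4.9497, -3.5355)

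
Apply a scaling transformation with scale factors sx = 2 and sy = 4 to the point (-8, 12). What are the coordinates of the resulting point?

Scaling matrix:
[[2, 0], [0, 4]]
Result: (-8 × 2, 12 × 4) = (-16, 48)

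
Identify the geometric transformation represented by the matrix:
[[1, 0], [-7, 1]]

This matrix represents: vertical shear with factor -7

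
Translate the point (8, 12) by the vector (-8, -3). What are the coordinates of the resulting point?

Translation by (-8, -3) (homogeneous matrix [[1, 0, -8], [0, 1, -3], [0, 0, 1]]):
x' = 8 + -8 = 0
y' = 12 + -3 = 9
Result: (0, 9)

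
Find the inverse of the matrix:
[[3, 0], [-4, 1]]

For [[a,b],[c,d]], inverse = (1/det)·[[d,-b],[-c,a]]
det = (3)(1) - (0)(-4) = 3 - 0 = 3
Inverse = (1/3)·[[1, 0], [4, 3]]
= [[1/3, 0], [4/3, 1]]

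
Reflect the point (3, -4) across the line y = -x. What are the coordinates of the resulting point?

Reflection across line y = -x: (3, -4) → (4, -3)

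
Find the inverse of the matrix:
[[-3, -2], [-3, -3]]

For [[a,b],[c,d]], inverse = (1/det)·[[d,-b],[-c,a]]
det = (-3)(-3) - (-2)(-3) = 9 - 6 = 3
Inverse = (1/3)·[[-3, 2], [3, -3]]
= [[-1, 2/3], [1, -1]]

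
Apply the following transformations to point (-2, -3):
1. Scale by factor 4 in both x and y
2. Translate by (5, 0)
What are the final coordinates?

Step 1: Scale (-2, -3) by 4 → (-8, -12)
Step 2: Translate by (5, 0) → (-3, -12)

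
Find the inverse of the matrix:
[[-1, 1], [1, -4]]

For [[a,b],[c,d]], inverse = (1/det)·[[d,-b],[-c,a]]
det = (-1)(-4) - (1)(1) = 4 - 1 = 3
Inverse = (1/3)·[[-4, -1], [-1, -1]]
= [[-4/3, -1/3], [-1/3, -1/3]]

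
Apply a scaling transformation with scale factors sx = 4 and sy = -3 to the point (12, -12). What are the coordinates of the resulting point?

Scaling matrix:
[[4, 0], [0, -3]]
Result: (12 × 4, -12 × -3) = (48, 36)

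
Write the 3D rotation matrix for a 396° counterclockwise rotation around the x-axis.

Rotation matrix for counterclockwise 396° around x-axis:
cos(396°) = 0.8090, sin(396°) = 0.5878
Result: [[1, 0, 0], [0, 0.8090, -0.5878], [0, 0.5878, 0.8090]]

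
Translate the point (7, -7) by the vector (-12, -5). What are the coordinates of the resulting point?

Translation by (-12, -5) (homogeneous matrix [[1, 0, -12], [0, 1, -5], [0, 0, 1]]):
x' = 7 + -12 = -5
y' = -7 + -5 = -12
Result: (-5, -12)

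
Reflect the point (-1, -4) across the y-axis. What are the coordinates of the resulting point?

Reflection across y-axis: (-1, -4) → (1, -4)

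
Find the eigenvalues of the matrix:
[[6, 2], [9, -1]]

Characteristic equation: det(A - λI) = 0
λ² - (trace)λ + (det) = 0
trace = 6 + -1 = 5, det = (6)(-1) - (2)(9) = -24
λ² - (5)λ + (-24) = 0
λ = (5 ± √((5)² - 4·(-24))) / 2 = (5 ± √121) / 2
Solving: λ = -3, 8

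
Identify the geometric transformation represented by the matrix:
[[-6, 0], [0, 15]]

This matrix represents: non-uniform scaling by sx = -6, sy = 15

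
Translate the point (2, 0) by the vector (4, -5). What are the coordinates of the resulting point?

Translation by (4, -5) (homogeneous matrix [[1, 0, 4], [0, 1, -5], [0, 0, 1]]):
x' = 2 + 4 = 6
y' = 0 + -5 = -5
Result: (6, -5)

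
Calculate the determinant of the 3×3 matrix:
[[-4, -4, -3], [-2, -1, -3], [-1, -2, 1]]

Expansion along first row:
det = -4·det([[-1,-3],[-2,1]]) - -4·det([[-2,-3],[-1,1]]) + -3·det([[-2,-1],[-1,-2]])
    = -4·(-1·1 - -3·-2) - -4·(-2·1 - -3·-1) + -3·(-2·-2 - -1·-1)
    = -4·-7 - -4·-5 + -3·3
    = 28 + -20 + -9 = -1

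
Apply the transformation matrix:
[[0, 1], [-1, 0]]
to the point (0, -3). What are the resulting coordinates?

Matrix multiplication:
[[0, 1], [-1, 0]] × [0, -3]ᵀ
= [(0)(0) + (1)(-3), (-1)(0) + (0)(-3)]ᵀ
= [-3, 0]ᵀ
Result: (-3, 0)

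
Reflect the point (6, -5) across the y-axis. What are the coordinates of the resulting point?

Reflection across y-axis: (6, -5) → (-6, -5)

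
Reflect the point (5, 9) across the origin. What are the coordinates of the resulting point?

Reflection across origin: (5, 9) → (-5, -9)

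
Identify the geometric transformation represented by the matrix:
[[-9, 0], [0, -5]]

This matrix represents: non-uniform scaling by sx = -9, sy = -5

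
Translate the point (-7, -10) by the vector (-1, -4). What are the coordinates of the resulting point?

Translation by (-1, -4) (homogeneous matrix [[1, 0, -1], [0, 1, -4], [0, 0, 1]]):
x' = -7 + -1 = -8
y' = -10 + -4 = -14
Result: (-8, -14)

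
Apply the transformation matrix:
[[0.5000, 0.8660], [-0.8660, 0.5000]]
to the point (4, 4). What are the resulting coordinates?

Matrix multiplication:
[[0.5000, 0.8660], [-0.8660, 0.5000]] × [4, 4]ᵀ
= [(0.5000)(4) + (0.8660)(4), (-0.8660)(4) + (0.5000)(4)]ᵀ
= [5.4640, -1.4640]ᵀ
Result: (5.4640, -1.4640)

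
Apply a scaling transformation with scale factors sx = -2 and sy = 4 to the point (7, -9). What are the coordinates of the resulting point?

Scaling matrix:
[[-2, 0], [0, 4]]
Result: (7 × -2, -9 × 4) = (-14, -36)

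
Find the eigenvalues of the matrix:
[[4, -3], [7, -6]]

Characteristic equation: det(A - λI) = 0
λ² - (trace)λ + (det) = 0
trace = 4 + -6 = -2, det = (4)(-6) - (-3)(7) = -3
λ² - (-2)λ + (-3) = 0
λ = (-2 ± √((-2)² - 4·(-3))) / 2 = (-2 ± √16) / 2
Solving: λ = -3, 1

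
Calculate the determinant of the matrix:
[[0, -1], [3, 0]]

For a 2×2 matrix [[a, b], [c, d]], det = ad - bc
det = (0)(0) - (-1)(3) = 0 - -3 = 3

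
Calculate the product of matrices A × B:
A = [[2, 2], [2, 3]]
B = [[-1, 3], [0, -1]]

Matrix multiplication:
C[0][0] = 2×-1 + 2×0 = -2
C[0][1] = 2×3 + 2×-1 = 4
C[1][0] = 2×-1 + 3×0 = -2
C[1][1] = 2×3 + 3×-1 = 3
Result: [[-2, 4], [-2, 3]]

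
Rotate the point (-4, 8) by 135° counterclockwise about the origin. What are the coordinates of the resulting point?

Rotation matrix for 135°: [[cos 135°, -sin 135°], [sin 135°, cos 135°]] ≈ [[-0.707107, -0.707107], [0.707107, -0.707107]]
[[-0.707107, -0.707107], [0.707107, -0.707107]] × [-4, 8]ᵀ ≈ [-2.8284, -8.4853]ᵀ
Result: (-2.8284, -8.4853)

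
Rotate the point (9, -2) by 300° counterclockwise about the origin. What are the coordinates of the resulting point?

Rotation matrix for 300°: [[cos 300°, -sin 300°], [sin 300°, cos 300°]] ≈ [[0.500000, 0.866025], [-0.866025, 0.500000]]
[[0.500000, 0.866025], [-0.866025, 0.500000]] × [9, -2]ᵀ ≈ [2.7679, -8.7942]ᵀ
Result: (2.7679, -8.7942)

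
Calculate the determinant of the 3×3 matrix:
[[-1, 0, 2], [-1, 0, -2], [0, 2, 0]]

Expansion along first row:
det = -1·det([[0,-2],[2,0]]) - 0·det([[-1,-2],[0,0]]) + 2·det([[-1,0],[0,2]])
    = -1·(0·0 - -2·2) - 0·(-1·0 - -2·0) + 2·(-1·2 - 0·0)
    = -1·4 - 0·0 + 2·-2
    = -4 + 0 + -4 = -8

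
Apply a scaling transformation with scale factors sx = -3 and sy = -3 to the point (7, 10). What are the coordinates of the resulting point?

Scaling matrix:
[[-3, 0], [0, -3]]
Result: (7 × -3, 10 × -3) = (-21, -30)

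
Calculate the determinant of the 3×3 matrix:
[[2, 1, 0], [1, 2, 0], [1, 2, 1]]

Expansion along first row:
det = 2·det([[2,0],[2,1]]) - 1·det([[1,0],[1,1]]) + 0·det([[1,2],[1,2]])
    = 2·(2·1 - 0·2) - 1·(1·1 - 0·1) + 0·(1·2 - 2·1)
    = 2·2 - 1·1 + 0·0
    = 4 + -1 + 0 = 3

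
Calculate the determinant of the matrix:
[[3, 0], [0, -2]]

For a 2×2 matrix [[a, b], [c, d]], det = ad - bc
det = (3)(-2) - (0)(0) = -6 - 0 = -6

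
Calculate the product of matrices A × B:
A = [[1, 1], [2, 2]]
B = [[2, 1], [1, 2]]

Matrix multiplication:
C[0][0] = 1×2 + 1×1 = 3
C[0][1] = 1×1 + 1×2 = 3
C[1][0] = 2×2 + 2×1 = 6
C[1][1] = 2×1 + 2×2 = 6
Result: [[3, 3], [6, 6]]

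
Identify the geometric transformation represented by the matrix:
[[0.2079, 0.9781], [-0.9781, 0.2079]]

This matrix represents: rotation by 282° counterclockwise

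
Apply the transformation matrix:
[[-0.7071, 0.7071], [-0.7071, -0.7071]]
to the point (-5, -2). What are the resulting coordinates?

Matrix multiplication:
[[-0.7071, 0.7071], [-0.7071, -0.7071]] × [-5, -2]ᵀ
= [(-0.7071)(-5) + (0.7071)(-2), (-0.7071)(-5) + (-0.7071)(-2)]ᵀ
= [2.1213, 4.9497]ᵀ
Result: (2.1213, 4.9497)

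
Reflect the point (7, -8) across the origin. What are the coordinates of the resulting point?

Reflection across origin: (7, -8) → (-7, 8)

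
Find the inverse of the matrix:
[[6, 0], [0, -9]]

For [[a,b],[c,d]], inverse = (1/det)·[[d,-b],[-c,a]]
det = (6)(-9) - (0)(0) = -54 - 0 = -54
Inverse = (1/-54)·[[-9, 0], [0, 6]]
= [[1/6, 0], [0, -1/9]]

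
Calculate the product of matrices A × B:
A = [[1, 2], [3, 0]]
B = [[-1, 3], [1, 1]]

Matrix multiplication:
C[0][0] = 1×-1 + 2×1 = 1
C[0][1] = 1×3 + 2×1 = 5
C[1][0] = 3×-1 + 0×1 = -3
C[1][1] = 3×3 + 0×1 = 9
Result: [[1, 5], [-3, 9]]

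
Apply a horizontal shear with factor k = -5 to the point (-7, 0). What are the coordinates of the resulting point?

Shear matrix for horizontal shear with factor k = -5:
[[1, -5], [0, 1]]
Result: (-7, 0) → (-7, 0)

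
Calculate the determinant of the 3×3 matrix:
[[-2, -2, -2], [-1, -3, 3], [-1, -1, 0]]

Expansion along first row:
det = -2·det([[-3,3],[-1,0]]) - -2·det([[-1,3],[-1,0]]) + -2·det([[-1,-3],[-1,-1]])
    = -2·(-3·0 - 3·-1) - -2·(-1·0 - 3·-1) + -2·(-1·-1 - -3·-1)
    = -2·3 - -2·3 + -2·-2
    = -6 + 6 + 4 = 4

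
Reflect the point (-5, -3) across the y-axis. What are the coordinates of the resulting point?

Reflection across y-axis: (-5, -3) → (5, -3)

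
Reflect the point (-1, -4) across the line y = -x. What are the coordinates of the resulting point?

Reflection across line y = -x: (-1, -4) → (4, 1)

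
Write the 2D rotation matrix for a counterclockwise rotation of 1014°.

Rotation matrix formula: [[cos θ, -sin θ], [sin θ, cos θ]]
For θ = 1014°:
cos(1014°) = 0.4067
sin(1014°) = -0.9135
Result: [[0.4067, 0.9135], [-0.9135, 0.4067]]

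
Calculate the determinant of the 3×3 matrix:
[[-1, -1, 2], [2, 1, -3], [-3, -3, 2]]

Expansion along first row:
det = -1·det([[1,-3],[-3,2]]) - -1·det([[2,-3],[-3,2]]) + 2·det([[2,1],[-3,-3]])
    = -1·(1·2 - -3·-3) - -1·(2·2 - -3·-3) + 2·(2·-3 - 1·-3)
    = -1·-7 - -1·-5 + 2·-3
    = 7 + -5 + -6 = -4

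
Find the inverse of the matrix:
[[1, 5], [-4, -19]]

For [[a,b],[c,d]], inverse = (1/det)·[[d,-b],[-c,a]]
det = (1)(-19) - (5)(-4) = -19 - -20 = 1
Inverse = [[-19, -5], [4, 1]]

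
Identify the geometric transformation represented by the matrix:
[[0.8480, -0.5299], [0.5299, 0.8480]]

This matrix represents: rotation by 32° counterclockwise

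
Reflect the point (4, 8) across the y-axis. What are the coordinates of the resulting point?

Reflection across y-axis: (4, 8) → (-4, 8)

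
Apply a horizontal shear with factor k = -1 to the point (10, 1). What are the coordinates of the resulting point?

Shear matrix for horizontal shear with factor k = -1:
[[1, -1], [0, 1]]
Result: (10, 1) → (9, 1)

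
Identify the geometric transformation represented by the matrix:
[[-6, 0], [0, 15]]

This matrix represents: non-uniform scaling by sx = -6, sy = 15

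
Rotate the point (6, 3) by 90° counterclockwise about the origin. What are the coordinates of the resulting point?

Rotation matrix for 90°: [[cos 90°, -sin 90°], [sin 90°, cos 90°]] = [[0, -1], [1, 0]]
[[0, -1], [1, 0]] × [6, 3]ᵀ = [-3, 6]ᵀ
Result: (-3, 6)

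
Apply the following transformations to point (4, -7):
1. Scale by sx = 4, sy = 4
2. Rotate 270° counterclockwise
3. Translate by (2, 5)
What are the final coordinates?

Step 1: Scale → (16, -28)
Step 2: Rotate 270° → (-28, -16)
Step 3: Translate → (-26, -11)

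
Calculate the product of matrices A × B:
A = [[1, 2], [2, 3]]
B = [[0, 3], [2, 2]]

Matrix multiplication:
C[0][0] = 1×0 + 2×2 = 4
C[0][1] = 1×3 + 2×2 = 7
C[1][0] = 2×0 + 3×2 = 6
C[1][1] = 2×3 + 3×2 = 12
Result: [[4, 7], [6, 12]]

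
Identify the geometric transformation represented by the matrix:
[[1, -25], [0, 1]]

This matrix represents: horizontal shear with factor -25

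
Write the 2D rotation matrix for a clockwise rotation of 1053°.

Rotation matrix formula: [[cos θ, -sin θ], [sin θ, cos θ]]
A clockwise rotation by 1053° is equivalent to a counterclockwise rotation by -1053°.
For θ = -1053°:
cos(-1053°) = 0.8910
sin(-1053°) = 0.4540
Result: [[0.8910, -0.4540], [0.4540, 0.8910]]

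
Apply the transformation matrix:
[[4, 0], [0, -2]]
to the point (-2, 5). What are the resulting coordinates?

Matrix multiplication:
[[4, 0], [0, -2]] × [-2, 5]ᵀ
= [(4)(-2) + (0)(5), (0)(-2) + (-2)(5)]ᵀ
= [-8, -10]ᵀ
Result: (-8, -10)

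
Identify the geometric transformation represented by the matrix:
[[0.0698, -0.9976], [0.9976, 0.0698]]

This matrix represents: rotation by 86° counterclockwise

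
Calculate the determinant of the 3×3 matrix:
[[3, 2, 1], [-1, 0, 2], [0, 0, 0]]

Expansion along first row:
det = 3·det([[0,2],[0,0]]) - 2·det([[-1,2],[0,0]]) + 1·det([[-1,0],[0,0]])
    = 3·(0·0 - 2·0) - 2·(-1·0 - 2·0) + 1·(-1·0 - 0·0)
    = 3·0 - 2·0 + 1·0
    = 0 + 0 + 0 = 0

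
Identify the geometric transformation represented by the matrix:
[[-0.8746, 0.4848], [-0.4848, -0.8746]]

This matrix represents: rotation by 209° counterclockwise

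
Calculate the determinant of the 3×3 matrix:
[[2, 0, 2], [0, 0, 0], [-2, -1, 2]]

Expansion along first row:
det = 2·det([[0,0],[-1,2]]) - 0·det([[0,0],[-2,2]]) + 2·det([[0,0],[-2,-1]])
    = 2·(0·2 - 0·-1) - 0·(0·2 - 0·-2) + 2·(0·-1 - 0·-2)
    = 2·0 - 0·0 + 2·0
    = 0 + 0 + 0 = 0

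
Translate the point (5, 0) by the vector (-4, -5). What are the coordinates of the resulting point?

Translation by (-4, -5) (homogeneous matrix [[1, 0, -4], [0, 1, -5], [0, 0, 1]]):
x' = 5 + -4 = 1
y' = 0 + -5 = -5
Result: (1, -5)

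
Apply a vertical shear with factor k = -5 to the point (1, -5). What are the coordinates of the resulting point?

Shear matrix for vertical shear with factor k = -5:
[[1, 0], [-5, 1]]
Result: (1, -5) → (1, -10)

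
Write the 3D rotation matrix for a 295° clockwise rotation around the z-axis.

Rotation matrix for clockwise 295° around z-axis:
A clockwise rotation by 295° is a counterclockwise rotation by -295°.
cos(-295°) = 0.4226, sin(-295°) = 0.9063
Result: [[0.4226, -0.9063, 0], [0.9063, 0.4226, 0], [0, 0, 1]]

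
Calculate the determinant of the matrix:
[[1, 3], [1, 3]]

For a 2×2 matrix [[a, b], [c, d]], det = ad - bc
det = (1)(3) - (3)(1) = 3 - 3 = 0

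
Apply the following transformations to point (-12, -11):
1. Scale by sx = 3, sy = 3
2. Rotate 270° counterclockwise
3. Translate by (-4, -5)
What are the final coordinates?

Step 1: Scale → (-36, -33)
Step 2: Rotate 270° → (-33, 36)
Step 3: Translate → (-37, 31)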